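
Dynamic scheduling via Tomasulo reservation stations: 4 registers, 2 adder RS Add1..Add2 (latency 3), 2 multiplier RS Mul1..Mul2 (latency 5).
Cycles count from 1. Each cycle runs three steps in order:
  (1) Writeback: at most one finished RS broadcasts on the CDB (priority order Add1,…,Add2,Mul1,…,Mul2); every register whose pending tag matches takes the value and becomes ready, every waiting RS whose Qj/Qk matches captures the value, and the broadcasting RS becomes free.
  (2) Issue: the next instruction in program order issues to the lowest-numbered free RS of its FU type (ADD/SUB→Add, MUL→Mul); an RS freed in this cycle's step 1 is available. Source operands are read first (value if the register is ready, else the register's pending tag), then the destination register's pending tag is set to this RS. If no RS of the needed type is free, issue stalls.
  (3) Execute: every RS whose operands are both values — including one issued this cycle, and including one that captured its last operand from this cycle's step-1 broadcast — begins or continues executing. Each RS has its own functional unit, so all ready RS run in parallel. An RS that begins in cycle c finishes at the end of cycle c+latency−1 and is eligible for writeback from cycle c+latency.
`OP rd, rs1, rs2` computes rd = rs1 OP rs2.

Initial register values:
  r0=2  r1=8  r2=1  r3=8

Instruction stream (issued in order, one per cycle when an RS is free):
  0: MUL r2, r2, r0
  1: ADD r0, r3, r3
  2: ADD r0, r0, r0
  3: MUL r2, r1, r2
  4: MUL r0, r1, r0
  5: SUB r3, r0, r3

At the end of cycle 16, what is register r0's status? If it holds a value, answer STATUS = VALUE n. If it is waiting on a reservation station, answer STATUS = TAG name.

STATUS = VALUE 256

  c1: issue MUL r2<-Mul1  regs: r0:2,r1:8,r2:Mul1,r3:8
  c2: issue ADD r0<-Add1  regs: r0:Add1,r1:8,r2:Mul1,r3:8
  c3: issue ADD r0<-Add2  regs: r0:Add2,r1:8,r2:Mul1,r3:8
  c4: issue MUL r2<-Mul2  regs: r0:Add2,r1:8,r2:Mul2,r3:8
  c5: CDB Add1=16; stall  regs: r0:Add2,r1:8,r2:Mul2,r3:8
  c6: CDB Mul1=2; issue MUL r0<-Mul1  regs: r0:Mul1,r1:8,r2:Mul2,r3:8
  c7: issue SUB r3<-Add1  regs: r0:Mul1,r1:8,r2:Mul2,r3:Add1
  c8: CDB Add2=32  regs: r0:Mul1,r1:8,r2:Mul2,r3:Add1
  c9: -  regs: r0:Mul1,r1:8,r2:Mul2,r3:Add1
  c10: -  regs: r0:Mul1,r1:8,r2:Mul2,r3:Add1
  c11: CDB Mul2=16  regs: r0:Mul1,r1:8,r2:16,r3:Add1
  c12: -  regs: r0:Mul1,r1:8,r2:16,r3:Add1
  c13: CDB Mul1=256  regs: r0:256,r1:8,r2:16,r3:Add1
  c14: -  regs: r0:256,r1:8,r2:16,r3:Add1
  c15: -  regs: r0:256,r1:8,r2:16,r3:Add1
  c16: CDB Add1=248  regs: r0:256,r1:8,r2:16,r3:248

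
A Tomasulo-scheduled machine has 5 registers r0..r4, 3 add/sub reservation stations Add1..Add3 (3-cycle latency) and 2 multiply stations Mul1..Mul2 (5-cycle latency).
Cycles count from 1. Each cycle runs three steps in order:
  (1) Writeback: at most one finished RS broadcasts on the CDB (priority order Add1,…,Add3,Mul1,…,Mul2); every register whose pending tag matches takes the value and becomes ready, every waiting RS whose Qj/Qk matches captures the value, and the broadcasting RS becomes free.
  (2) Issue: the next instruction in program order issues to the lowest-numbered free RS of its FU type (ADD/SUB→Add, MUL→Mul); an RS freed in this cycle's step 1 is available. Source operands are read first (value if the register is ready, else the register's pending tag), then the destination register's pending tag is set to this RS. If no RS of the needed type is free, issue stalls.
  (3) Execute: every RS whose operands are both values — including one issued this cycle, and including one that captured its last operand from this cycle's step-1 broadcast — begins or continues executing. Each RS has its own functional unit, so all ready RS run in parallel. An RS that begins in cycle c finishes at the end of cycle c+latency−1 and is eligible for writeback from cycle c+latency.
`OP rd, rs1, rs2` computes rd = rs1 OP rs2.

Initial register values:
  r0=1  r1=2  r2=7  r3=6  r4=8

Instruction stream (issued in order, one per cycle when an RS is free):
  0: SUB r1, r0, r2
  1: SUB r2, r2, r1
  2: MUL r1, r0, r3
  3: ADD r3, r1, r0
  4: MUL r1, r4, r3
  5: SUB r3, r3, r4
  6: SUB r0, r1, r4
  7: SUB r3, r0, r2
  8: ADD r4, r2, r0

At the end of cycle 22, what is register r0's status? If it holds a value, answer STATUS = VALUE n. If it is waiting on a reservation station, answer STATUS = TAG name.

STATUS = VALUE 48

cycle 1: issue SUB r1<-Add1 // r0:1,r1:Add1,r2:7,r3:6,r4:8
cycle 2: issue SUB r2<-Add2 // r0:1,r1:Add1,r2:Add2,r3:6,r4:8
cycle 3: issue MUL r1<-Mul1 // r0:1,r1:Mul1,r2:Add2,r3:6,r4:8
cycle 4: CDB Add1=-6; issue ADD r3<-Add1 // r0:1,r1:Mul1,r2:Add2,r3:Add1,r4:8
cycle 5: issue MUL r1<-Mul2 // r0:1,r1:Mul2,r2:Add2,r3:Add1,r4:8
cycle 6: issue SUB r3<-Add3 // r0:1,r1:Mul2,r2:Add2,r3:Add3,r4:8
cycle 7: CDB Add2=13; issue SUB r0<-Add2 // r0:Add2,r1:Mul2,r2:13,r3:Add3,r4:8
cycle 8: CDB Mul1=6; stall // r0:Add2,r1:Mul2,r2:13,r3:Add3,r4:8
cycle 9: stall // r0:Add2,r1:Mul2,r2:13,r3:Add3,r4:8
cycle 10: stall // r0:Add2,r1:Mul2,r2:13,r3:Add3,r4:8
cycle 11: CDB Add1=7; issue SUB r3<-Add1 // r0:Add2,r1:Mul2,r2:13,r3:Add1,r4:8
cycle 12: stall // r0:Add2,r1:Mul2,r2:13,r3:Add1,r4:8
cycle 13: stall // r0:Add2,r1:Mul2,r2:13,r3:Add1,r4:8
cycle 14: CDB Add3=-1; issue ADD r4<-Add3 // r0:Add2,r1:Mul2,r2:13,r3:Add1,r4:Add3
cycle 15: - // r0:Add2,r1:Mul2,r2:13,r3:Add1,r4:Add3
cycle 16: CDB Mul2=56 // r0:Add2,r1:56,r2:13,r3:Add1,r4:Add3
cycle 17: - // r0:Add2,r1:56,r2:13,r3:Add1,r4:Add3
cycle 18: - // r0:Add2,r1:56,r2:13,r3:Add1,r4:Add3
cycle 19: CDB Add2=48 // r0:48,r1:56,r2:13,r3:Add1,r4:Add3
cycle 20: - // r0:48,r1:56,r2:13,r3:Add1,r4:Add3
cycle 21: - // r0:48,r1:56,r2:13,r3:Add1,r4:Add3
cycle 22: CDB Add1=35 // r0:48,r1:56,r2:13,r3:35,r4:Add3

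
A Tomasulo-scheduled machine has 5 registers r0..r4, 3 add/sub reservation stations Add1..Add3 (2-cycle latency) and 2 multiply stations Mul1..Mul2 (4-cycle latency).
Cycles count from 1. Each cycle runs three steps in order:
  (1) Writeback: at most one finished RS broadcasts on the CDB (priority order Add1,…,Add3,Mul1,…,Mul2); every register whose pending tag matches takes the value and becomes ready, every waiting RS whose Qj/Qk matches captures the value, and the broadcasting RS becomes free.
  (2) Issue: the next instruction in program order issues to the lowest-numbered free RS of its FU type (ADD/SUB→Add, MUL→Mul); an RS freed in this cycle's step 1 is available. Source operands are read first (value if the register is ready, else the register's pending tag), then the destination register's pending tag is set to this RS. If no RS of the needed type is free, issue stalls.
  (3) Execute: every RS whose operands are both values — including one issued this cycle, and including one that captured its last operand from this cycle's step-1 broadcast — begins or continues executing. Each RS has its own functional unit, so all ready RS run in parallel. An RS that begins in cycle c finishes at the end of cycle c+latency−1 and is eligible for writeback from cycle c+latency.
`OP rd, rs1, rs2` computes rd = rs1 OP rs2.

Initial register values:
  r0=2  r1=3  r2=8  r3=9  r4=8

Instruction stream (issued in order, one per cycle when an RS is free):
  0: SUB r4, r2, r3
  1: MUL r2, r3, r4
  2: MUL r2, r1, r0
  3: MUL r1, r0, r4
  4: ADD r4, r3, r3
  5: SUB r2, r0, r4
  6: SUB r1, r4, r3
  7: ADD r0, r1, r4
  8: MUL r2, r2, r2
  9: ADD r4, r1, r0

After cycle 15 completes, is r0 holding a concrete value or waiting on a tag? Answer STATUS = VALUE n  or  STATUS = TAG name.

STATUS = VALUE 27

c1: issue SUB r4<-Add1 | r0:2,r1:3,r2:8,r3:9,r4:Add1
c2: issue MUL r2<-Mul1 | r0:2,r1:3,r2:Mul1,r3:9,r4:Add1
c3: CDB Add1=-1; issue MUL r2<-Mul2 | r0:2,r1:3,r2:Mul2,r3:9,r4:-1
c4: stall | r0:2,r1:3,r2:Mul2,r3:9,r4:-1
c5: stall | r0:2,r1:3,r2:Mul2,r3:9,r4:-1
c6: stall | r0:2,r1:3,r2:Mul2,r3:9,r4:-1
c7: CDB Mul1=-9; issue MUL r1<-Mul1 | r0:2,r1:Mul1,r2:Mul2,r3:9,r4:-1
c8: CDB Mul2=6; issue ADD r4<-Add1 | r0:2,r1:Mul1,r2:6,r3:9,r4:Add1
c9: issue SUB r2<-Add2 | r0:2,r1:Mul1,r2:Add2,r3:9,r4:Add1
c10: CDB Add1=18; issue SUB r1<-Add1 | r0:2,r1:Add1,r2:Add2,r3:9,r4:18
c11: CDB Mul1=-2; issue ADD r0<-Add3 | r0:Add3,r1:Add1,r2:Add2,r3:9,r4:18
c12: CDB Add1=9; issue MUL r2<-Mul1 | r0:Add3,r1:9,r2:Mul1,r3:9,r4:18
c13: CDB Add2=-16; issue ADD r4<-Add1 | r0:Add3,r1:9,r2:Mul1,r3:9,r4:Add1
c14: CDB Add3=27 | r0:27,r1:9,r2:Mul1,r3:9,r4:Add1
c15: - | r0:27,r1:9,r2:Mul1,r3:9,r4:Add1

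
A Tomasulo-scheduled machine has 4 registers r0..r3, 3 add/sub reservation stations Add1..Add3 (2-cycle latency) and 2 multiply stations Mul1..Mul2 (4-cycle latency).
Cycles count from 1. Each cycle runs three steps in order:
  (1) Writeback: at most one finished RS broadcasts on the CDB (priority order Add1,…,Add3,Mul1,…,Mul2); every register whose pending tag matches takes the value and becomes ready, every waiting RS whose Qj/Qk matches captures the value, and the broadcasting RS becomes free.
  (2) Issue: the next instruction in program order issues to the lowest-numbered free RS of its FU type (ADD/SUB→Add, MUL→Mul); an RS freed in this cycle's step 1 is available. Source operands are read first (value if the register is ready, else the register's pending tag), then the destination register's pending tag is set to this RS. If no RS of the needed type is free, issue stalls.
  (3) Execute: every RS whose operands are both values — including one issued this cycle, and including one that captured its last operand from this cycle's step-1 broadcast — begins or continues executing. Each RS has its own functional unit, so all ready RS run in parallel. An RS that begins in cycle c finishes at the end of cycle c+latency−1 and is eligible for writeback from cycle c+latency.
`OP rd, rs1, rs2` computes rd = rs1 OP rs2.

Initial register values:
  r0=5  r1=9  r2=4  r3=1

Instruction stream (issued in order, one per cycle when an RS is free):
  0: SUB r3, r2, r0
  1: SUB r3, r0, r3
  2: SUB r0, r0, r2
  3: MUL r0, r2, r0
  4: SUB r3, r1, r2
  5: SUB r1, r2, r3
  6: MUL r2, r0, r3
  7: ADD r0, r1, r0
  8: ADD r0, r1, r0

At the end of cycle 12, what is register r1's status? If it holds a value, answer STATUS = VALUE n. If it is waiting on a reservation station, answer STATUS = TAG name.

STATUS = VALUE -1

cycle 1: issue SUB r3<-Add1 // r0:5,r1:9,r2:4,r3:Add1
cycle 2: issue SUB r3<-Add2 // r0:5,r1:9,r2:4,r3:Add2
cycle 3: CDB Add1=-1; issue SUB r0<-Add1 // r0:Add1,r1:9,r2:4,r3:Add2
cycle 4: issue MUL r0<-Mul1 // r0:Mul1,r1:9,r2:4,r3:Add2
cycle 5: CDB Add1=1; issue SUB r3<-Add1 // r0:Mul1,r1:9,r2:4,r3:Add1
cycle 6: CDB Add2=6; issue SUB r1<-Add2 // r0:Mul1,r1:Add2,r2:4,r3:Add1
cycle 7: CDB Add1=5; issue MUL r2<-Mul2 // r0:Mul1,r1:Add2,r2:Mul2,r3:5
cycle 8: issue ADD r0<-Add1 // r0:Add1,r1:Add2,r2:Mul2,r3:5
cycle 9: CDB Add2=-1; issue ADD r0<-Add2 // r0:Add2,r1:-1,r2:Mul2,r3:5
cycle 10: CDB Mul1=4 // r0:Add2,r1:-1,r2:Mul2,r3:5
cycle 11: - // r0:Add2,r1:-1,r2:Mul2,r3:5
cycle 12: CDB Add1=3 // r0:Add2,r1:-1,r2:Mul2,r3:5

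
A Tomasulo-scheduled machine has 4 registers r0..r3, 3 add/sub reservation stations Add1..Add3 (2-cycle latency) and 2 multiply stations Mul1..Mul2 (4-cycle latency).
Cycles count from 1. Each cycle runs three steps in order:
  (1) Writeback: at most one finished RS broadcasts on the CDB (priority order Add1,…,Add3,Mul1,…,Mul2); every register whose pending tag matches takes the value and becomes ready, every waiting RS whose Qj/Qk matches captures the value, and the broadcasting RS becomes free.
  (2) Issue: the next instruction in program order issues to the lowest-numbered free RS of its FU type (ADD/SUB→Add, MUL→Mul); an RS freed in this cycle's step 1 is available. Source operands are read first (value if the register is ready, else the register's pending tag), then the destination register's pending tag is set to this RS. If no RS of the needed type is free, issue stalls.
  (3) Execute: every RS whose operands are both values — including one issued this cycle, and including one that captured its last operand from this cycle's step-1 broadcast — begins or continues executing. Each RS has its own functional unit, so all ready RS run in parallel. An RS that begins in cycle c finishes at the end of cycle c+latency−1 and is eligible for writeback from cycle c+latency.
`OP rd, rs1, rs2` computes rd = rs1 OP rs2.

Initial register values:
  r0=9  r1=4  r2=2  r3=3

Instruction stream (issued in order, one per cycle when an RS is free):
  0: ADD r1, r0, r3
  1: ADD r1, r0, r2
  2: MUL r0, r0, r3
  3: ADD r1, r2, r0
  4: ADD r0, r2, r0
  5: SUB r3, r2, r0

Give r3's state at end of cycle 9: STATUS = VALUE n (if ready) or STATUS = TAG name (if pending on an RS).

STATUS = TAG Add3

  c1: issue ADD r1<-Add1  regs: r0:9,r1:Add1,r2:2,r3:3
  c2: issue ADD r1<-Add2  regs: r0:9,r1:Add2,r2:2,r3:3
  c3: CDB Add1=12; issue MUL r0<-Mul1  regs: r0:Mul1,r1:Add2,r2:2,r3:3
  c4: CDB Add2=11; issue ADD r1<-Add1  regs: r0:Mul1,r1:Add1,r2:2,r3:3
  c5: issue ADD r0<-Add2  regs: r0:Add2,r1:Add1,r2:2,r3:3
  c6: issue SUB r3<-Add3  regs: r0:Add2,r1:Add1,r2:2,r3:Add3
  c7: CDB Mul1=27  regs: r0:Add2,r1:Add1,r2:2,r3:Add3
  c8: -  regs: r0:Add2,r1:Add1,r2:2,r3:Add3
  c9: CDB Add1=29  regs: r0:Add2,r1:29,r2:2,r3:Add3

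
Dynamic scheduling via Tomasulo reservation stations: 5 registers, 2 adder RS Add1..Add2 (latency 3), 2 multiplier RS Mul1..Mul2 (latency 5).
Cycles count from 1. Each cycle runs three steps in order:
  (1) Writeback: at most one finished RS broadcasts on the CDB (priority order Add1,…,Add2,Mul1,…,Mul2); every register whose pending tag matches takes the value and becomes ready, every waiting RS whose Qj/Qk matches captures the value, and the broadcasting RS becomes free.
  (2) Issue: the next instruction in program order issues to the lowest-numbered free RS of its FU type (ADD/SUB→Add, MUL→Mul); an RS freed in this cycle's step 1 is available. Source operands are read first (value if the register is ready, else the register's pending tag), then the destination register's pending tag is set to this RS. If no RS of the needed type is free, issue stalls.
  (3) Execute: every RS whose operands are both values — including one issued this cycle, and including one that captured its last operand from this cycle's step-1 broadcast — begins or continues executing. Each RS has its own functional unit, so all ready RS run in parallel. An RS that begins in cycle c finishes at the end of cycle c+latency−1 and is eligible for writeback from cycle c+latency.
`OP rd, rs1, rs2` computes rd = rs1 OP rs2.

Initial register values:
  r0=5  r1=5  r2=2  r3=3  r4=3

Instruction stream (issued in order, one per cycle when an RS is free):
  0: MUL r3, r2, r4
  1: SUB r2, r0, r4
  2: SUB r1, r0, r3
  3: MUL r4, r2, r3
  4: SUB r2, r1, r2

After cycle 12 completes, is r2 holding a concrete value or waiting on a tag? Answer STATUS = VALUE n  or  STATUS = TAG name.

STATUS = VALUE -3

c1: issue MUL r3<-Mul1 | r0:5,r1:5,r2:2,r3:Mul1,r4:3
c2: issue SUB r2<-Add1 | r0:5,r1:5,r2:Add1,r3:Mul1,r4:3
c3: issue SUB r1<-Add2 | r0:5,r1:Add2,r2:Add1,r3:Mul1,r4:3
c4: issue MUL r4<-Mul2 | r0:5,r1:Add2,r2:Add1,r3:Mul1,r4:Mul2
c5: CDB Add1=2; issue SUB r2<-Add1 | r0:5,r1:Add2,r2:Add1,r3:Mul1,r4:Mul2
c6: CDB Mul1=6 | r0:5,r1:Add2,r2:Add1,r3:6,r4:Mul2
c7: - | r0:5,r1:Add2,r2:Add1,r3:6,r4:Mul2
c8: - | r0:5,r1:Add2,r2:Add1,r3:6,r4:Mul2
c9: CDB Add2=-1 | r0:5,r1:-1,r2:Add1,r3:6,r4:Mul2
c10: - | r0:5,r1:-1,r2:Add1,r3:6,r4:Mul2
c11: CDB Mul2=12 | r0:5,r1:-1,r2:Add1,r3:6,r4:12
c12: CDB Add1=-3 | r0:5,r1:-1,r2:-3,r3:6,r4:12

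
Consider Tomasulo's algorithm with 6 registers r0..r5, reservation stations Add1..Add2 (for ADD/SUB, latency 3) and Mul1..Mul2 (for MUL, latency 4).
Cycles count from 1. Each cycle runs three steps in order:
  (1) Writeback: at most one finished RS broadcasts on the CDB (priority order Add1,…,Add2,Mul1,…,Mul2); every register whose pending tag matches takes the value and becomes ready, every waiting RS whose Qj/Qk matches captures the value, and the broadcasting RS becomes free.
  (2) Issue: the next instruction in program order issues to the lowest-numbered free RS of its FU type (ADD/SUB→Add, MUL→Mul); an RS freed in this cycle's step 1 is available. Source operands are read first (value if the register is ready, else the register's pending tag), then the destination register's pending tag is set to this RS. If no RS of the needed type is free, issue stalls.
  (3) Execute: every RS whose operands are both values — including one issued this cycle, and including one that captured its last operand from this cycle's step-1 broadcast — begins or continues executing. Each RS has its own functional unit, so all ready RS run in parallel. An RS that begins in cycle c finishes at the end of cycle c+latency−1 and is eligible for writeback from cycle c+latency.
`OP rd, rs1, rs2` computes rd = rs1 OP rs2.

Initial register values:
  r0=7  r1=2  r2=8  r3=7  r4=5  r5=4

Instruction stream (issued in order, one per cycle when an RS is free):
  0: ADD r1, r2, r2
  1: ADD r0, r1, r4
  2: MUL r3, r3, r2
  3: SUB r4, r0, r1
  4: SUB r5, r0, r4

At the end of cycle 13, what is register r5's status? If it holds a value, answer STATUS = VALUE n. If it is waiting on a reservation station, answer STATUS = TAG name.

STATUS = VALUE 16

c1: issue ADD r1<-Add1 | r0:7,r1:Add1,r2:8,r3:7,r4:5,r5:4
c2: issue ADD r0<-Add2 | r0:Add2,r1:Add1,r2:8,r3:7,r4:5,r5:4
c3: issue MUL r3<-Mul1 | r0:Add2,r1:Add1,r2:8,r3:Mul1,r4:5,r5:4
c4: CDB Add1=16; issue SUB r4<-Add1 | r0:Add2,r1:16,r2:8,r3:Mul1,r4:Add1,r5:4
c5: stall | r0:Add2,r1:16,r2:8,r3:Mul1,r4:Add1,r5:4
c6: stall | r0:Add2,r1:16,r2:8,r3:Mul1,r4:Add1,r5:4
c7: CDB Add2=21; issue SUB r5<-Add2 | r0:21,r1:16,r2:8,r3:Mul1,r4:Add1,r5:Add2
c8: CDB Mul1=56 | r0:21,r1:16,r2:8,r3:56,r4:Add1,r5:Add2
c9: - | r0:21,r1:16,r2:8,r3:56,r4:Add1,r5:Add2
c10: CDB Add1=5 | r0:21,r1:16,r2:8,r3:56,r4:5,r5:Add2
c11: - | r0:21,r1:16,r2:8,r3:56,r4:5,r5:Add2
c12: - | r0:21,r1:16,r2:8,r3:56,r4:5,r5:Add2
c13: CDB Add2=16 | r0:21,r1:16,r2:8,r3:56,r4:5,r5:16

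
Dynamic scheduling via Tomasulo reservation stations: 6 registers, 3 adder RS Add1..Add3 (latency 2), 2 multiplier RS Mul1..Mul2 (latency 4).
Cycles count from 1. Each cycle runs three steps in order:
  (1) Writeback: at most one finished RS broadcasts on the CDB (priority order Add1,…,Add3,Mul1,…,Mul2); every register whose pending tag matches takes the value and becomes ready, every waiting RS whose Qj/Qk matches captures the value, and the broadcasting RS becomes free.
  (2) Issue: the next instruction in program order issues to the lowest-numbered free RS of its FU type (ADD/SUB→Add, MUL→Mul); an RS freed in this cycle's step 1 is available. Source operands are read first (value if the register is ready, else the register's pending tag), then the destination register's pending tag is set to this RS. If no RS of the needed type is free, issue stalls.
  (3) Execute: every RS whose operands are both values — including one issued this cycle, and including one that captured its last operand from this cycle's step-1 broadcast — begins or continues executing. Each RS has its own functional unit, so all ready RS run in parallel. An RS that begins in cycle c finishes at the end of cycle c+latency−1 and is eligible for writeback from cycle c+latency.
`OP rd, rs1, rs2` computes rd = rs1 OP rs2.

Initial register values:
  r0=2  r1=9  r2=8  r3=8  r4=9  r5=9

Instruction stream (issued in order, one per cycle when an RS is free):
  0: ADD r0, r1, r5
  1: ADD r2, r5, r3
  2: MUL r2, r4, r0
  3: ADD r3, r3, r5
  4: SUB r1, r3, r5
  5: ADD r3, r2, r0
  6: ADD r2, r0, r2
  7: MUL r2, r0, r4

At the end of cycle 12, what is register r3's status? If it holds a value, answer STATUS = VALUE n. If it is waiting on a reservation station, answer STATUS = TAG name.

c1: issue ADD r0<-Add1 | r0:Add1,r1:9,r2:8,r3:8,r4:9,r5:9
c2: issue ADD r2<-Add2 | r0:Add1,r1:9,r2:Add2,r3:8,r4:9,r5:9
c3: CDB Add1=18; issue MUL r2<-Mul1 | r0:18,r1:9,r2:Mul1,r3:8,r4:9,r5:9
c4: CDB Add2=17; issue ADD r3<-Add1 | r0:18,r1:9,r2:Mul1,r3:Add1,r4:9,r5:9
c5: issue SUB r1<-Add2 | r0:18,r1:Add2,r2:Mul1,r3:Add1,r4:9,r5:9
c6: CDB Add1=17; issue ADD r3<-Add1 | r0:18,r1:Add2,r2:Mul1,r3:Add1,r4:9,r5:9
c7: CDB Mul1=162; issue ADD r2<-Add3 | r0:18,r1:Add2,r2:Add3,r3:Add1,r4:9,r5:9
c8: CDB Add2=8; issue MUL r2<-Mul1 | r0:18,r1:8,r2:Mul1,r3:Add1,r4:9,r5:9
c9: CDB Add1=180 | r0:18,r1:8,r2:Mul1,r3:180,r4:9,r5:9
c10: CDB Add3=180 | r0:18,r1:8,r2:Mul1,r3:180,r4:9,r5:9
c11: - | r0:18,r1:8,r2:Mul1,r3:180,r4:9,r5:9
c12: CDB Mul1=162 | r0:18,r1:8,r2:162,r3:180,r4:9,r5:9

STATUS = VALUE 180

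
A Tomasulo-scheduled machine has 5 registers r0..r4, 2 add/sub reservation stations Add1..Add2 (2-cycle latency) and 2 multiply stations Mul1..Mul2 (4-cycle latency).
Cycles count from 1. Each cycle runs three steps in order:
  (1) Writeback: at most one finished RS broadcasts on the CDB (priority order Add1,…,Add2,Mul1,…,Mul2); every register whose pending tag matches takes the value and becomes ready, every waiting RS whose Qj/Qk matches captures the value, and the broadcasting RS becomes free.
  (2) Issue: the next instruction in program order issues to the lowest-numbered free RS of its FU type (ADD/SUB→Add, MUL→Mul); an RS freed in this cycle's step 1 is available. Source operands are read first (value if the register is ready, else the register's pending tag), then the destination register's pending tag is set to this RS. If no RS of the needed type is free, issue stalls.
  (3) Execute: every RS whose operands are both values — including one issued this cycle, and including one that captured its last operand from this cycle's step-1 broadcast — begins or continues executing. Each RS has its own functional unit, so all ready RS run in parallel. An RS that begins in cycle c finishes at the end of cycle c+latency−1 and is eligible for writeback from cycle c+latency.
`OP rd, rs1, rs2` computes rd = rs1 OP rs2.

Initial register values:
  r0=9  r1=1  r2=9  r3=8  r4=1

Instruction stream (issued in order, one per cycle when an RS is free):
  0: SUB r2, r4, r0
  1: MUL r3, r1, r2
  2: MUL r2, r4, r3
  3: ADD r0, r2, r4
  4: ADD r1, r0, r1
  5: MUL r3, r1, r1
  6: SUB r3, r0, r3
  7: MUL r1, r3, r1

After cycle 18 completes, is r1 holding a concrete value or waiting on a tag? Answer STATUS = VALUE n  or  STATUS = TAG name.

cycle 1: issue SUB r2<-Add1 // r0:9,r1:1,r2:Add1,r3:8,r4:1
cycle 2: issue MUL r3<-Mul1 // r0:9,r1:1,r2:Add1,r3:Mul1,r4:1
cycle 3: CDB Add1=-8; issue MUL r2<-Mul2 // r0:9,r1:1,r2:Mul2,r3:Mul1,r4:1
cycle 4: issue ADD r0<-Add1 // r0:Add1,r1:1,r2:Mul2,r3:Mul1,r4:1
cycle 5: issue ADD r1<-Add2 // r0:Add1,r1:Add2,r2:Mul2,r3:Mul1,r4:1
cycle 6: stall // r0:Add1,r1:Add2,r2:Mul2,r3:Mul1,r4:1
cycle 7: CDB Mul1=-8; issue MUL r3<-Mul1 // r0:Add1,r1:Add2,r2:Mul2,r3:Mul1,r4:1
cycle 8: stall // r0:Add1,r1:Add2,r2:Mul2,r3:Mul1,r4:1
cycle 9: stall // r0:Add1,r1:Add2,r2:Mul2,r3:Mul1,r4:1
cycle 10: stall // r0:Add1,r1:Add2,r2:Mul2,r3:Mul1,r4:1
cycle 11: CDB Mul2=-8; stall // r0:Add1,r1:Add2,r2:-8,r3:Mul1,r4:1
cycle 12: stall // r0:Add1,r1:Add2,r2:-8,r3:Mul1,r4:1
cycle 13: CDB Add1=-7; issue SUB r3<-Add1 // r0:-7,r1:Add2,r2:-8,r3:Add1,r4:1
cycle 14: issue MUL r1<-Mul2 // r0:-7,r1:Mul2,r2:-8,r3:Add1,r4:1
cycle 15: CDB Add2=-6 // r0:-7,r1:Mul2,r2:-8,r3:Add1,r4:1
cycle 16: - // r0:-7,r1:Mul2,r2:-8,r3:Add1,r4:1
cycle 17: - // r0:-7,r1:Mul2,r2:-8,r3:Add1,r4:1
cycle 18: - // r0:-7,r1:Mul2,r2:-8,r3:Add1,r4:1

STATUS = TAG Mul2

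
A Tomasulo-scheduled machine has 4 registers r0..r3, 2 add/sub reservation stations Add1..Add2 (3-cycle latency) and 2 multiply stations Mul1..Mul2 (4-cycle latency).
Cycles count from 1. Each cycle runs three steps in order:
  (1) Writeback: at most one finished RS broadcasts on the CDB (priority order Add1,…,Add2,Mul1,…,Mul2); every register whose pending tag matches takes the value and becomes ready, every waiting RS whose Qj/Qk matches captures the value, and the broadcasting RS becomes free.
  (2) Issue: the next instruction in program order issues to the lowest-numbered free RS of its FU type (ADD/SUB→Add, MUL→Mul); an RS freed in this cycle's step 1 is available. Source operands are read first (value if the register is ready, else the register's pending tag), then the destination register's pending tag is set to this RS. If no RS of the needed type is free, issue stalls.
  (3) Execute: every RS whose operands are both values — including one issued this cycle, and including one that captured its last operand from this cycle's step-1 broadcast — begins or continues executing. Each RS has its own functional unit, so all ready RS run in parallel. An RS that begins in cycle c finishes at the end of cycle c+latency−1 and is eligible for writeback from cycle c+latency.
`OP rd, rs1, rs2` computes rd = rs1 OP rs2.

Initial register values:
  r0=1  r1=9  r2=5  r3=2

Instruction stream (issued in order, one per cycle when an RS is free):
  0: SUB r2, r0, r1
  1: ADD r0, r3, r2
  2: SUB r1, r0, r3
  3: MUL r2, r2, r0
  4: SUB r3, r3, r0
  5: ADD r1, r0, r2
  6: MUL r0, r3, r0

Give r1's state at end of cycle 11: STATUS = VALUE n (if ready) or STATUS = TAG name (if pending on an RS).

  c1: issue SUB r2<-Add1  regs: r0:1,r1:9,r2:Add1,r3:2
  c2: issue ADD r0<-Add2  regs: r0:Add2,r1:9,r2:Add1,r3:2
  c3: stall  regs: r0:Add2,r1:9,r2:Add1,r3:2
  c4: CDB Add1=-8; issue SUB r1<-Add1  regs: r0:Add2,r1:Add1,r2:-8,r3:2
  c5: issue MUL r2<-Mul1  regs: r0:Add2,r1:Add1,r2:Mul1,r3:2
  c6: stall  regs: r0:Add2,r1:Add1,r2:Mul1,r3:2
  c7: CDB Add2=-6; issue SUB r3<-Add2  regs: r0:-6,r1:Add1,r2:Mul1,r3:Add2
  c8: stall  regs: r0:-6,r1:Add1,r2:Mul1,r3:Add2
  c9: stall  regs: r0:-6,r1:Add1,r2:Mul1,r3:Add2
  c10: CDB Add1=-8; issue ADD r1<-Add1  regs: r0:-6,r1:Add1,r2:Mul1,r3:Add2
  c11: CDB Add2=8; issue MUL r0<-Mul2  regs: r0:Mul2,r1:Add1,r2:Mul1,r3:8

STATUS = TAG Add1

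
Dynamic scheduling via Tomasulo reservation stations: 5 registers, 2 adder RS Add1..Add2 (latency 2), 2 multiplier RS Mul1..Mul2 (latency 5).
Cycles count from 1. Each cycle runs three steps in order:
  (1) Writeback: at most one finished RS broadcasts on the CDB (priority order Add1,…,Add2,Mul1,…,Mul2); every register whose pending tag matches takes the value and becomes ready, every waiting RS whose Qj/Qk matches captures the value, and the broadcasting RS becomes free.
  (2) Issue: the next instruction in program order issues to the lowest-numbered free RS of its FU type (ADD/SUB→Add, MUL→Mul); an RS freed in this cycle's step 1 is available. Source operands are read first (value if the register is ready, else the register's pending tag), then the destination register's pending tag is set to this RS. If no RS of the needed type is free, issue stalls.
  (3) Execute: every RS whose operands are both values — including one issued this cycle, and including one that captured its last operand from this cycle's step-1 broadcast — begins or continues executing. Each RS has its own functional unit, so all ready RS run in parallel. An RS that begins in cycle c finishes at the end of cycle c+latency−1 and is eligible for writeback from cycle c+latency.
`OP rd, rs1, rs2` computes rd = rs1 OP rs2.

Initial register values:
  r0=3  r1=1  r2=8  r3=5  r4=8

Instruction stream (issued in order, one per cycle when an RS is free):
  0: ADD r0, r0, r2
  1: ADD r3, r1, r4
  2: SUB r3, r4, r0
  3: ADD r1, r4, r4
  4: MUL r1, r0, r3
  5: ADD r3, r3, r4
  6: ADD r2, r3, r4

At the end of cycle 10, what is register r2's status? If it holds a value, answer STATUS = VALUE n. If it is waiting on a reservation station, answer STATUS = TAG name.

  c1: issue ADD r0<-Add1  regs: r0:Add1,r1:1,r2:8,r3:5,r4:8
  c2: issue ADD r3<-Add2  regs: r0:Add1,r1:1,r2:8,r3:Add2,r4:8
  c3: CDB Add1=11; issue SUB r3<-Add1  regs: r0:11,r1:1,r2:8,r3:Add1,r4:8
  c4: CDB Add2=9; issue ADD r1<-Add2  regs: r0:11,r1:Add2,r2:8,r3:Add1,r4:8
  c5: CDB Add1=-3; issue MUL r1<-Mul1  regs: r0:11,r1:Mul1,r2:8,r3:-3,r4:8
  c6: CDB Add2=16; issue ADD r3<-Add1  regs: r0:11,r1:Mul1,r2:8,r3:Add1,r4:8
  c7: issue ADD r2<-Add2  regs: r0:11,r1:Mul1,r2:Add2,r3:Add1,r4:8
  c8: CDB Add1=5  regs: r0:11,r1:Mul1,r2:Add2,r3:5,r4:8
  c9: -  regs: r0:11,r1:Mul1,r2:Add2,r3:5,r4:8
  c10: CDB Add2=13  regs: r0:11,r1:Mul1,r2:13,r3:5,r4:8

STATUS = VALUE 13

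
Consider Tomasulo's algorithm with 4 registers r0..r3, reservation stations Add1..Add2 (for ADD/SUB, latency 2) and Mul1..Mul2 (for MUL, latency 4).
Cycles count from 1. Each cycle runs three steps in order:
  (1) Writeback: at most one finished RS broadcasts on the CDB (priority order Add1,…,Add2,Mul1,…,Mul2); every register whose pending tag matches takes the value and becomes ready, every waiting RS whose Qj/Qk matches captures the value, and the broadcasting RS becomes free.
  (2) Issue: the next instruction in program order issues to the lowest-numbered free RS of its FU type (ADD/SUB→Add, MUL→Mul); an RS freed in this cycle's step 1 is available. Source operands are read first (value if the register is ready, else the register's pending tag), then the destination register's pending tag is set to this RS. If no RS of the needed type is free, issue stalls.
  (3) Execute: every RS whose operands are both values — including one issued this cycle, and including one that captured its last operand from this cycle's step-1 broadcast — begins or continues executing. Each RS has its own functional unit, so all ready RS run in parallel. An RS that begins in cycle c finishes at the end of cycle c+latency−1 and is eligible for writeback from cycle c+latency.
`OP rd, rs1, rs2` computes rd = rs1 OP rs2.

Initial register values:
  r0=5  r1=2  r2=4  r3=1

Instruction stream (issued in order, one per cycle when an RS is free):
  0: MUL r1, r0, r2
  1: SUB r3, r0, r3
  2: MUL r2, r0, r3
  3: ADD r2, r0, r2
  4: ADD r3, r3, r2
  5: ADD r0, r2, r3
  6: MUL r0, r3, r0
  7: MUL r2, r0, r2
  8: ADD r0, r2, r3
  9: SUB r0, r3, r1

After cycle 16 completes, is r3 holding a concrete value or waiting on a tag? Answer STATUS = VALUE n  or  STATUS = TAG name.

STATUS = VALUE 29

c1: issue MUL r1<-Mul1 | r0:5,r1:Mul1,r2:4,r3:1
c2: issue SUB r3<-Add1 | r0:5,r1:Mul1,r2:4,r3:Add1
c3: issue MUL r2<-Mul2 | r0:5,r1:Mul1,r2:Mul2,r3:Add1
c4: CDB Add1=4; issue ADD r2<-Add1 | r0:5,r1:Mul1,r2:Add1,r3:4
c5: CDB Mul1=20; issue ADD r3<-Add2 | r0:5,r1:20,r2:Add1,r3:Add2
c6: stall | r0:5,r1:20,r2:Add1,r3:Add2
c7: stall | r0:5,r1:20,r2:Add1,r3:Add2
c8: CDB Mul2=20; stall | r0:5,r1:20,r2:Add1,r3:Add2
c9: stall | r0:5,r1:20,r2:Add1,r3:Add2
c10: CDB Add1=25; issue ADD r0<-Add1 | r0:Add1,r1:20,r2:25,r3:Add2
c11: issue MUL r0<-Mul1 | r0:Mul1,r1:20,r2:25,r3:Add2
c12: CDB Add2=29; issue MUL r2<-Mul2 | r0:Mul1,r1:20,r2:Mul2,r3:29
c13: issue ADD r0<-Add2 | r0:Add2,r1:20,r2:Mul2,r3:29
c14: CDB Add1=54; issue SUB r0<-Add1 | r0:Add1,r1:20,r2:Mul2,r3:29
c15: - | r0:Add1,r1:20,r2:Mul2,r3:29
c16: CDB Add1=9 | r0:9,r1:20,r2:Mul2,r3:29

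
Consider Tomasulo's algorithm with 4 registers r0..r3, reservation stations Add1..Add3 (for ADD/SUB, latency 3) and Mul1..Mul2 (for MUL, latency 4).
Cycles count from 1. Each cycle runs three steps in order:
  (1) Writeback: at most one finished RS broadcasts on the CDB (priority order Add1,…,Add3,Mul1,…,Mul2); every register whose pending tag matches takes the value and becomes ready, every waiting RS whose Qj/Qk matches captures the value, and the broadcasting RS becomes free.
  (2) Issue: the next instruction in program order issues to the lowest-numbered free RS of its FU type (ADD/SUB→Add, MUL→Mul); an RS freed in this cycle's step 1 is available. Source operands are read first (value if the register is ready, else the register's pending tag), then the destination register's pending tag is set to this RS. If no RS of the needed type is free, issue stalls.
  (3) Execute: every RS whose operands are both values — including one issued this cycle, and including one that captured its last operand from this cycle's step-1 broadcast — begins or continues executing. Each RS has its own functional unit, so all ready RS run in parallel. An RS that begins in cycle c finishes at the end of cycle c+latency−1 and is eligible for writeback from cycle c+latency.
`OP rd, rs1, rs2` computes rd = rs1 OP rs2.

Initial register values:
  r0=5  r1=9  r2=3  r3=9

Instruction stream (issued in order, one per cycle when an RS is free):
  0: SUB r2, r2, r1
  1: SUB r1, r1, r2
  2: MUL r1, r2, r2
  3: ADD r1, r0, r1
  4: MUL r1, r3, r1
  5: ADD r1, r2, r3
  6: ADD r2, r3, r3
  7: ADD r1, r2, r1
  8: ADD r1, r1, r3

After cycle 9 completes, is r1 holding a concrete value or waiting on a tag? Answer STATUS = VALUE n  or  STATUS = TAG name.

  c1: issue SUB r2<-Add1  regs: r0:5,r1:9,r2:Add1,r3:9
  c2: issue SUB r1<-Add2  regs: r0:5,r1:Add2,r2:Add1,r3:9
  c3: issue MUL r1<-Mul1  regs: r0:5,r1:Mul1,r2:Add1,r3:9
  c4: CDB Add1=-6; issue ADD r1<-Add1  regs: r0:5,r1:Add1,r2:-6,r3:9
  c5: issue MUL r1<-Mul2  regs: r0:5,r1:Mul2,r2:-6,r3:9
  c6: issue ADD r1<-Add3  regs: r0:5,r1:Add3,r2:-6,r3:9
  c7: CDB Add2=15; issue ADD r2<-Add2  regs: r0:5,r1:Add3,r2:Add2,r3:9
  c8: CDB Mul1=36; stall  regs: r0:5,r1:Add3,r2:Add2,r3:9
  c9: CDB Add3=3; issue ADD r1<-Add3  regs: r0:5,r1:Add3,r2:Add2,r3:9

STATUS = TAG Add3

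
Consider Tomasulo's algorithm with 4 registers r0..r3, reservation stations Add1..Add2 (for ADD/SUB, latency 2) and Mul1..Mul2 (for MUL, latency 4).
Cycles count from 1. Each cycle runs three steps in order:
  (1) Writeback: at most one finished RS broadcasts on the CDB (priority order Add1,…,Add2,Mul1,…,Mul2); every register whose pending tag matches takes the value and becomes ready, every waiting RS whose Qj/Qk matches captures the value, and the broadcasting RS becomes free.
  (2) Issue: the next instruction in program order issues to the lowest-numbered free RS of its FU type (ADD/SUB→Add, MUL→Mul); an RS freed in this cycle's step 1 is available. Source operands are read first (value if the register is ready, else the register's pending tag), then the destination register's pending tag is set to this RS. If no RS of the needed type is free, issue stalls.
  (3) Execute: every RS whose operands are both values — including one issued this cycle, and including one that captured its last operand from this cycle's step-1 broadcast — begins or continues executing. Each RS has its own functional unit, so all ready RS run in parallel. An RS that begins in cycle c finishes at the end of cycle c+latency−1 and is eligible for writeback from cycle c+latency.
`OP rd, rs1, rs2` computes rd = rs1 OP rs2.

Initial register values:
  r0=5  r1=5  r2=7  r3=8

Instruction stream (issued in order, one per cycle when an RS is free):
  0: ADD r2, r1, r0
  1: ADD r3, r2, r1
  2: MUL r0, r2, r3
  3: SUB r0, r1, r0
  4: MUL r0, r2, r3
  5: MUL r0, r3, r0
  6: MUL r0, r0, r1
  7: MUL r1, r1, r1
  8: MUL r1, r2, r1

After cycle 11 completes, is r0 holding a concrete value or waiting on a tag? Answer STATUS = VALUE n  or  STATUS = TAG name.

STATUS = TAG Mul2

cycle 1: issue ADD r2<-Add1 // r0:5,r1:5,r2:Add1,r3:8
cycle 2: issue ADD r3<-Add2 // r0:5,r1:5,r2:Add1,r3:Add2
cycle 3: CDB Add1=10; issue MUL r0<-Mul1 // r0:Mul1,r1:5,r2:10,r3:Add2
cycle 4: issue SUB r0<-Add1 // r0:Add1,r1:5,r2:10,r3:Add2
cycle 5: CDB Add2=15; issue MUL r0<-Mul2 // r0:Mul2,r1:5,r2:10,r3:15
cycle 6: stall // r0:Mul2,r1:5,r2:10,r3:15
cycle 7: stall // r0:Mul2,r1:5,r2:10,r3:15
cycle 8: stall // r0:Mul2,r1:5,r2:10,r3:15
cycle 9: CDB Mul1=150; issue MUL r0<-Mul1 // r0:Mul1,r1:5,r2:10,r3:15
cycle 10: CDB Mul2=150; issue MUL r0<-Mul2 // r0:Mul2,r1:5,r2:10,r3:15
cycle 11: CDB Add1=-145; stall // r0:Mul2,r1:5,r2:10,r3:15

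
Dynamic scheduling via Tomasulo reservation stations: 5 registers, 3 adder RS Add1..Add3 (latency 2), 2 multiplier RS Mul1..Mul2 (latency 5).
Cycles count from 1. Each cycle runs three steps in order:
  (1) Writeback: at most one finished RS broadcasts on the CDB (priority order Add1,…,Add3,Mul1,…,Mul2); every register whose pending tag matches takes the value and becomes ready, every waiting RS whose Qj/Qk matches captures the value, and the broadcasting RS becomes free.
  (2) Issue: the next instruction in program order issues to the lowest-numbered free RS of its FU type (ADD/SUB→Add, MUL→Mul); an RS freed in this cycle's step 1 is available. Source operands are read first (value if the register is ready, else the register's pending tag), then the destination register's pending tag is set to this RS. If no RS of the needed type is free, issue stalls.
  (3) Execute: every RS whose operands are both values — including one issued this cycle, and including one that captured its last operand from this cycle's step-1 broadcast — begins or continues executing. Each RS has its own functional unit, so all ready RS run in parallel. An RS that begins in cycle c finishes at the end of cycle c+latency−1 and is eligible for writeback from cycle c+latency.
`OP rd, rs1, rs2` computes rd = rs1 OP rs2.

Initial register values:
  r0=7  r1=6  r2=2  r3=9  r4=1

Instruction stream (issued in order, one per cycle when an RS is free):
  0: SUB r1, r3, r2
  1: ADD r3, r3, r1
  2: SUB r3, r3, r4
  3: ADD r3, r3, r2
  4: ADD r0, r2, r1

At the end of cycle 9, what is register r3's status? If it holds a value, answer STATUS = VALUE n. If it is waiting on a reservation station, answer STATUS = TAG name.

cycle 1: issue SUB r1<-Add1 // r0:7,r1:Add1,r2:2,r3:9,r4:1
cycle 2: issue ADD r3<-Add2 // r0:7,r1:Add1,r2:2,r3:Add2,r4:1
cycle 3: CDB Add1=7; issue SUB r3<-Add1 // r0:7,r1:7,r2:2,r3:Add1,r4:1
cycle 4: issue ADD r3<-Add3 // r0:7,r1:7,r2:2,r3:Add3,r4:1
cycle 5: CDB Add2=16; issue ADD r0<-Add2 // r0:Add2,r1:7,r2:2,r3:Add3,r4:1
cycle 6: - // r0:Add2,r1:7,r2:2,r3:Add3,r4:1
cycle 7: CDB Add1=15 // r0:Add2,r1:7,r2:2,r3:Add3,r4:1
cycle 8: CDB Add2=9 // r0:9,r1:7,r2:2,r3:Add3,r4:1
cycle 9: CDB Add3=17 // r0:9,r1:7,r2:2,r3:17,r4:1

STATUS = VALUE 17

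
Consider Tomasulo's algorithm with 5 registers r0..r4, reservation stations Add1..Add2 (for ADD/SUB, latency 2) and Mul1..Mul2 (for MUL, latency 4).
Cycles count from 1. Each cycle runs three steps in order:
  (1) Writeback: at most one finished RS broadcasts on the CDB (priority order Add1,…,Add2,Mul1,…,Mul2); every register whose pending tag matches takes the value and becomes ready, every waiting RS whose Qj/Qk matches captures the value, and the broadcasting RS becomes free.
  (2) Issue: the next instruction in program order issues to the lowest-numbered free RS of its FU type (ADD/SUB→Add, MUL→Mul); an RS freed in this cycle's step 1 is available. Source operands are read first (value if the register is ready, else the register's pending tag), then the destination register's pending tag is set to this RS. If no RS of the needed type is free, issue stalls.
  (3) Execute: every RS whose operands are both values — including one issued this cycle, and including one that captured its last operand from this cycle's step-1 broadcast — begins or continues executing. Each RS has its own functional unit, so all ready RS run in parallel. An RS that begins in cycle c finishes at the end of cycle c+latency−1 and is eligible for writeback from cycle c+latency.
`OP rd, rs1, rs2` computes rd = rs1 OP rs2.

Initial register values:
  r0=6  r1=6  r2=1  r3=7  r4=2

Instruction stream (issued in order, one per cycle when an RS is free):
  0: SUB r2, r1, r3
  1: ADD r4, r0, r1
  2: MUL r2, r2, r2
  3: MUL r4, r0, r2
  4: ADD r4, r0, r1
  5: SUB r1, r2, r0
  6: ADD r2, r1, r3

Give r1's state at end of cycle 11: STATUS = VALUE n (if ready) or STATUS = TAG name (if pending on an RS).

cycle 1: issue SUB r2<-Add1 // r0:6,r1:6,r2:Add1,r3:7,r4:2
cycle 2: issue ADD r4<-Add2 // r0:6,r1:6,r2:Add1,r3:7,r4:Add2
cycle 3: CDB Add1=-1; issue MUL r2<-Mul1 // r0:6,r1:6,r2:Mul1,r3:7,r4:Add2
cycle 4: CDB Add2=12; issue MUL r4<-Mul2 // r0:6,r1:6,r2:Mul1,r3:7,r4:Mul2
cycle 5: issue ADD r4<-Add1 // r0:6,r1:6,r2:Mul1,r3:7,r4:Add1
cycle 6: issue SUB r1<-Add2 // r0:6,r1:Add2,r2:Mul1,r3:7,r4:Add1
cycle 7: CDB Add1=12; issue ADD r2<-Add1 // r0:6,r1:Add2,r2:Add1,r3:7,r4:12
cycle 8: CDB Mul1=1 // r0:6,r1:Add2,r2:Add1,r3:7,r4:12
cycle 9: - // r0:6,r1:Add2,r2:Add1,r3:7,r4:12
cycle 10: CDB Add2=-5 // r0:6,r1:-5,r2:Add1,r3:7,r4:12
cycle 11: - // r0:6,r1:-5,r2:Add1,r3:7,r4:12

STATUS = VALUE -5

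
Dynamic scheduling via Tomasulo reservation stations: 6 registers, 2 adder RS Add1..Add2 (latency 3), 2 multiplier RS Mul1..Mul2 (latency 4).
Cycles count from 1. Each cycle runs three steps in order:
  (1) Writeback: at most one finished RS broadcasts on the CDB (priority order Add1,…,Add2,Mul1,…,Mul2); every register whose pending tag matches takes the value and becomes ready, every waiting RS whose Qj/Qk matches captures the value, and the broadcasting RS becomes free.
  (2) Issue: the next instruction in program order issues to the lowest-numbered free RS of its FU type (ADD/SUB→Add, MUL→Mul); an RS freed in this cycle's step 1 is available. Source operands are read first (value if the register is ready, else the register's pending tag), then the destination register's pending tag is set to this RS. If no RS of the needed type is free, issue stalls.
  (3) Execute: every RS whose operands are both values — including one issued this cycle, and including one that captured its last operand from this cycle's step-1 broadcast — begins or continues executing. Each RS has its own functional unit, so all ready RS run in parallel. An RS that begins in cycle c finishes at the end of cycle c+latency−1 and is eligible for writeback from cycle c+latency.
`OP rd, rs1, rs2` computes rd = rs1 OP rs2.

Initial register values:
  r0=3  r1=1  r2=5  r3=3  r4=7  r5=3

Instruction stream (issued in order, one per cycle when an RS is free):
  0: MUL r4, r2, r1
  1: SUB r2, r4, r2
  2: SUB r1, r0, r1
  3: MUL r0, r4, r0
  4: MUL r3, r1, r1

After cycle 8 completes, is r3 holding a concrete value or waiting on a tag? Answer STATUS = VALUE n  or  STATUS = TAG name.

c1: issue MUL r4<-Mul1 | r0:3,r1:1,r2:5,r3:3,r4:Mul1,r5:3
c2: issue SUB r2<-Add1 | r0:3,r1:1,r2:Add1,r3:3,r4:Mul1,r5:3
c3: issue SUB r1<-Add2 | r0:3,r1:Add2,r2:Add1,r3:3,r4:Mul1,r5:3
c4: issue MUL r0<-Mul2 | r0:Mul2,r1:Add2,r2:Add1,r3:3,r4:Mul1,r5:3
c5: CDB Mul1=5; issue MUL r3<-Mul1 | r0:Mul2,r1:Add2,r2:Add1,r3:Mul1,r4:5,r5:3
c6: CDB Add2=2 | r0:Mul2,r1:2,r2:Add1,r3:Mul1,r4:5,r5:3
c7: - | r0:Mul2,r1:2,r2:Add1,r3:Mul1,r4:5,r5:3
c8: CDB Add1=0 | r0:Mul2,r1:2,r2:0,r3:Mul1,r4:5,r5:3

STATUS = TAG Mul1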